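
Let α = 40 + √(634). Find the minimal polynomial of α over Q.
m_α(x) = x^2 - 80x + 966

From α - 40 = √(634), squaring gives (α - 40)^2 = 634, i.e. α^2 - 80α + 1600 = 634, so α^2 - 80α + 966 = 0. The discriminant of x^2 - 80x + 966 is (-80)^2 - 4·(966) = 6400 - 3864 = 2536, and 4·(634) is not a perfect square in Q since 634 is squarefree and ≠ 1. Hence x^2 - 80x + 966 is irreducible over Q and is the minimal polynomial of α.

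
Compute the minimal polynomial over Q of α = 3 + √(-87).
m_α(x) = x^2 - 6x + 96

From α - 3 = √(-87), squaring gives (α - 3)^2 = -87, i.e. α^2 - 6α + 9 = -87, so α^2 - 6α + 96 = 0. The discriminant of x^2 - 6x + 96 is (-6)^2 - 4·(96) = 36 - 384 = -348, and 4·(-87) is not a perfect square in Q since -87 is squarefree and ≠ 1. Hence x^2 - 6x + 96 is irreducible over Q and is the minimal polynomial of α.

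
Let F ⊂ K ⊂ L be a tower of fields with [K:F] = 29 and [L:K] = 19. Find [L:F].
[L:F] = 551

The tower law says that for any tower of field extensions F ⊂ K ⊂ L with finite degrees, [L:F] = [L:K] · [K:F]. Here this gives [L:F] = 19 · 29 = 551.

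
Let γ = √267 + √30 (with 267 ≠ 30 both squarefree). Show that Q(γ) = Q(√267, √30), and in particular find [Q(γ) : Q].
[Q(γ) : Q] = 4 (equivalently, Q(γ) = Q(√267, √30))

Obviously Q(γ) ⊆ Q(√267, √30), and [Q(√267, √30):Q] = 4 (since 267, 30 are distinct squarefree integers > 1 with 8010 not a perfect square). To show equality we compute the minimal polynomial of γ. From γ = √267 + √30: γ^2 = 267 + 2√(8010) + 30 = 297 + 2√(8010), so γ^2 - 297 = 2√(8010); squaring, (γ^2 - 297)^2 = 4·8010, i.e. γ^4 - 594γ^2 + 88209 - 32040 = 0, i.e. γ^4 - 594γ^2 + 56169 = 0. So γ is a root of x^4 - 594x^2 + 56169. This polynomial is irreducible over Q: it has no rational root (each ±√267 ± √30 is irrational), and any factorization into two quadratics over Q would force √(8010) ∈ Q (pairing opposite roots) or √267, √30 ∈ Q (other pairings), all impossible. Hence [Q(γ):Q] = 4 = [Q(√267, √30):Q], so Q(γ) = Q(√267, √30).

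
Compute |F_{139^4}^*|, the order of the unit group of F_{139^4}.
|F_{139^4}^*| = 373301040

F_{139^4} has 139^4 = 373301041 elements; its multiplicative group consists of all nonzero elements, so |F_{139^4}^*| = 373301041 - 1 = 373301040. (It is cyclic since any finite subgroup of the multiplicative group of a field is cyclic.)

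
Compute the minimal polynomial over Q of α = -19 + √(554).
m_α(x) = x^2 + 38x - 193

From α + 19 = √(554), squaring gives (α + 19)^2 = 554, i.e. α^2 + 38α + 361 = 554, so α^2 + 38α - 193 = 0. The discriminant of x^2 + 38x - 193 is (38)^2 - 4·(-193) = 1444 + 772 = 2216, and 4·(554) is not a perfect square in Q since 554 is squarefree and ≠ 1. Hence x^2 + 38x - 193 is irreducible over Q and is the minimal polynomial of α.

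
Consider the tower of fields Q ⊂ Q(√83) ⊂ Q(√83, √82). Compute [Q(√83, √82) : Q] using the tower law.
[Q(√83, √82) : Q] = 4

[Q(√83):Q] = 2 (min poly x^2 - 83, irreducible since 83 is squarefree > 1). For the top step, suppose √82 ∈ Q(√83), say √82 = c + d√83 with c, d ∈ Q. Squaring: 82 = c^2 + 83d^2 + 2cd√83. Since √83 ∉ Q this forces 2cd = 0. If d = 0 then √82 = c ∈ Q, contradicting 82 squarefree > 1. If c = 0 then 82 = 83d^2, so 83·82 = (83d)^2 is a perfect square in Q — but 83·82 = 6806 is not a perfect square (since 83 and 82 are distinct squarefree integers). Contradiction. Hence √82 ∉ Q(√83), so x^2 - 82 stays irreducible over Q(√83) and [Q(√83, √82) : Q(√83)] = 2. By the tower law, [Q(√83, √82) : Q] = 2 · 2 = 4.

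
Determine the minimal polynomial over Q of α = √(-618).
m_α(x) = x^2 + 618

α satisfies α^2 + 618 = 0, so x^2 + 618 annihilates α. Since d = -618 is squarefree and ≠ 1, it is not a perfect square in Q, so x^2 + 618 has no rational root and is therefore irreducible over Q (a degree-2 polynomial over a field is irreducible iff it has no root). Hence m_α(x) = x^2 + 618.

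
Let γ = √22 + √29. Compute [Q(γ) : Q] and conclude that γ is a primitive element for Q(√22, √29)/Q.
[Q(γ) : Q] = 4 (equivalently, Q(γ) = Q(√22, √29))

Obviously Q(γ) ⊆ Q(√22, √29), and [Q(√22, √29):Q] = 4 (since 22, 29 are distinct squarefree integers > 1 with 638 not a perfect square). To show equality we compute the minimal polynomial of γ. From γ = √22 + √29: γ^2 = 22 + 2√(638) + 29 = 51 + 2√(638), so γ^2 - 51 = 2√(638); squaring, (γ^2 - 51)^2 = 4·638, i.e. γ^4 - 102γ^2 + 2601 - 2552 = 0, i.e. γ^4 - 102γ^2 + 49 = 0. So γ is a root of x^4 - 102x^2 + 49. This polynomial is irreducible over Q: it has no rational root (each ±√22 ± √29 is irrational), and any factorization into two quadratics over Q would force √(638) ∈ Q (pairing opposite roots) or √22, √29 ∈ Q (other pairings), all impossible. Hence [Q(γ):Q] = 4 = [Q(√22, √29):Q], so Q(γ) = Q(√22, √29).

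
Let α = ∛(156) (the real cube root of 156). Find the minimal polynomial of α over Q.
m_α(x) = x^3 - 156

α satisfies α^3 = 156, so x^3 - 156 annihilates α. By the rational root test, a rational root p/q (in lowest terms) of x^3 - 156 would satisfy p^3 = 156 q^3, forcing q = 1 and p^3 = 156; but 156 is not a perfect cube, contradiction. A monic cubic over Q with no rational root is irreducible (any nontrivial factorization would include a linear factor). Hence x^3 - 156 is the minimal polynomial of α, and in particular [Q(α):Q] = 3.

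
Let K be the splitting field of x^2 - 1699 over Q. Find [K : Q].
[K : Q] = 2

f(x) = x^2 - 1699 factors as (x - √1699)(x + √1699). The splitting field is K = Q(√1699). Since 1699 is squarefree and > 1, it is not a perfect square, so x^2 - 1699 is irreducible over Q and [Q(√1699) : Q] = 2. Hence [K : Q] = 2.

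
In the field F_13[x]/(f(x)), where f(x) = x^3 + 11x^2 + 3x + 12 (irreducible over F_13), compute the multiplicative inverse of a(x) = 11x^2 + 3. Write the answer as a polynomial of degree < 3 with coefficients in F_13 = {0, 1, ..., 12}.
a(x)^(-1) ≡ 4x^2 + 10x + 8 (mod f(x))

Since f is irreducible over F_13, F_13[x]/(f) is a field and a(x) ≠ 0 has an inverse. Apply the extended Euclidean algorithm to f(x) and a(x) in F_13[x]: f(x) = (6x + 1)·a(x) + (11x + 9);  a(x) = (x + 11)·(11x + 9) + (8). The last nonzero remainder is the constant 8 = gcd(f, a) in F_13. Back-substituting through the division chain expresses 8 = s(x)·a(x) + t(x)·f(x) with s(x) ≡ 6x^2 + 2x + 12 (mod f), so (6x^2 + 2x + 12)·a(x) ≡ 8 (mod f). Multiplying by 8^(-1) ≡ 5 in F_13 gives a(x)^(-1) ≡ 5·(6x^2 + 2x + 12) ≡ 4x^2 + 10x + 8 (mod f). Check: (11x^2 + 3)·(4x^2 + 10x + 8) = 5x^4 + 6x^3 + 9x^2 + 4x + 11 ≡ 1 (mod x^3 + 11x^2 + 3x + 12).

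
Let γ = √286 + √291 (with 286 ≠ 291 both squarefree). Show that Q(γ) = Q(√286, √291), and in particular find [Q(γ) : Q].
[Q(γ) : Q] = 4 (equivalently, Q(γ) = Q(√286, √291))

Obviously Q(γ) ⊆ Q(√286, √291), and [Q(√286, √291):Q] = 4 (since 286, 291 are distinct squarefree integers > 1 with 83226 not a perfect square). To show equality we compute the minimal polynomial of γ. From γ = √286 + √291: γ^2 = 286 + 2√(83226) + 291 = 577 + 2√(83226), so γ^2 - 577 = 2√(83226); squaring, (γ^2 - 577)^2 = 4·83226, i.e. γ^4 - 1154γ^2 + 332929 - 332904 = 0, i.e. γ^4 - 1154γ^2 + 25 = 0. So γ is a root of x^4 - 1154x^2 + 25. This polynomial is irreducible over Q: it has no rational root (each ±√286 ± √291 is irrational), and any factorization into two quadratics over Q would force √(83226) ∈ Q (pairing opposite roots) or √286, √291 ∈ Q (other pairings), all impossible. Hence [Q(γ):Q] = 4 = [Q(√286, √291):Q], so Q(γ) = Q(√286, √291).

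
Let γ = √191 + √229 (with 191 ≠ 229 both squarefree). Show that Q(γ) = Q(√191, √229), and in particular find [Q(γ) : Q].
[Q(γ) : Q] = 4 (equivalently, Q(γ) = Q(√191, √229))

Obviously Q(γ) ⊆ Q(√191, √229), and [Q(√191, √229):Q] = 4 (since 191, 229 are distinct squarefree integers > 1 with 43739 not a perfect square). To show equality we compute the minimal polynomial of γ. From γ = √191 + √229: γ^2 = 191 + 2√(43739) + 229 = 420 + 2√(43739), so γ^2 - 420 = 2√(43739); squaring, (γ^2 - 420)^2 = 4·43739, i.e. γ^4 - 840γ^2 + 176400 - 174956 = 0, i.e. γ^4 - 840γ^2 + 1444 = 0. So γ is a root of x^4 - 840x^2 + 1444. This polynomial is irreducible over Q: it has no rational root (each ±√191 ± √229 is irrational), and any factorization into two quadratics over Q would force √(43739) ∈ Q (pairing opposite roots) or √191, √229 ∈ Q (other pairings), all impossible. Hence [Q(γ):Q] = 4 = [Q(√191, √229):Q], so Q(γ) = Q(√191, √229).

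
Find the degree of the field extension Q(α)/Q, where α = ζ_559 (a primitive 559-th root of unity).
[Q(α):Q] = 504

The minimal polynomial of ζ_559 over Q is the 559-th cyclotomic polynomial Φ_559(x), which is irreducible over Q and has degree φ(559) = 504. Hence [Q(α):Q] = φ(559) = 504.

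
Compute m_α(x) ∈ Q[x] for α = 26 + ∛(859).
m_α(x) = x^3 - 78x^2 + 2028x - 18435

Set β = α - 26 = ∛(859), so β^3 = 859. Then (α - 26)^3 - 859 = 0, i.e. α is a root of g(x) = (x - 26)^3 - 859 = x^3 - 78x^2 + 2028x - 18435. Since g(x) = h(x - 26) where h(x) = x^3 - 859, and h is irreducible over Q (because 859 is not a perfect cube, so h has no rational root, and a monic cubic with no rational root is irreducible), g is also irreducible (irreducibility is preserved under the substitution x → x - 26). Hence m_α(x) = x^3 - 78x^2 + 2028x - 18435.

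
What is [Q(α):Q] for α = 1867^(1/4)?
[Q(α):Q] = 4

α is a root of x^4 - 1867. By Eisenstein's criterion at the prime p = 1867 (which divides the constant term 1867 but p^2 = 3485689 does not, since 1867 is squarefree), x^4 - 1867 is irreducible over Q. Hence [Q(α):Q] = 4.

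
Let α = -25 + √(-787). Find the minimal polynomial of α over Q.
m_α(x) = x^2 + 50x + 1412

From α + 25 = √(-787), squaring gives (α + 25)^2 = -787, i.e. α^2 + 50α + 625 = -787, so α^2 + 50α + 1412 = 0. The discriminant of x^2 + 50x + 1412 is (50)^2 - 4·(1412) = 2500 - 5648 = -3148, and 4·(-787) is not a perfect square in Q since -787 is squarefree and ≠ 1. Hence x^2 + 50x + 1412 is irreducible over Q and is the minimal polynomial of α.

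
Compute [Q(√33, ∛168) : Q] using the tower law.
[Q(√33, ∛168) : Q] = 6

Let L = Q(√33, ∛168). Since Q(√33) ⊂ L and [Q(√33):Q] = 2, the tower law gives 2 | [L:Q]. Likewise Q(∛168) ⊂ L with [Q(∛168):Q] = 3 (because 168 is not a perfect cube), so 3 | [L:Q]. As gcd(2,3) = 1, [L:Q] is divisible by 6. Conversely L is generated over Q by √33 and ∛168, so [L:Q] ≤ 2·3 = 6. Therefore [Q(√33, ∛168) : Q] = 6.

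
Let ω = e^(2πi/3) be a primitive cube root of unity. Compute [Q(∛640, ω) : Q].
[Q(∛640, ω) : Q] = 6

[Q(∛640):Q] = 3 (min poly x^3 - 640, irreducible since 640 is not a perfect cube). [Q(ω):Q] = 2 (min poly x^2 + x + 1). Since Q(∛640) ⊂ R and ω ∉ R, we have ω ∉ Q(∛640), so x^2 + x + 1 remains irreducible over Q(∛640) and [Q(∛640, ω) : Q(∛640)] = 2. By the tower law, [Q(∛640, ω) : Q] = 3 · 2 = 6. (In fact Q(∛640, ω) is the splitting field of x^3 - 640 over Q.)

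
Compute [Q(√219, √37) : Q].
[Q(√219, √37) : Q] = 4

[Q(√219):Q] = 2 (min poly x^2 - 219, irreducible since 219 is squarefree > 1). For the top step, suppose √37 ∈ Q(√219), say √37 = c + d√219 with c, d ∈ Q. Squaring: 37 = c^2 + 219d^2 + 2cd√219. Since √219 ∉ Q this forces 2cd = 0. If d = 0 then √37 = c ∈ Q, contradicting 37 squarefree > 1. If c = 0 then 37 = 219d^2, so 219·37 = (219d)^2 is a perfect square in Q — but 219·37 = 8103 is not a perfect square (since 219 and 37 are distinct squarefree integers). Contradiction. Hence √37 ∉ Q(√219), so x^2 - 37 stays irreducible over Q(√219) and [Q(√219, √37) : Q(√219)] = 2. By the tower law, [Q(√219, √37) : Q] = 2 · 2 = 4.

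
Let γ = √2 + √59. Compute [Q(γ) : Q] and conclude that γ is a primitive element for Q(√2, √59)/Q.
[Q(γ) : Q] = 4 (equivalently, Q(γ) = Q(√2, √59))

Obviously Q(γ) ⊆ Q(√2, √59), and [Q(√2, √59):Q] = 4 (since 2, 59 are distinct squarefree integers > 1 with 118 not a perfect square). To show equality we compute the minimal polynomial of γ. From γ = √2 + √59: γ^2 = 2 + 2√(118) + 59 = 61 + 2√(118), so γ^2 - 61 = 2√(118); squaring, (γ^2 - 61)^2 = 4·118, i.e. γ^4 - 122γ^2 + 3721 - 472 = 0, i.e. γ^4 - 122γ^2 + 3249 = 0. So γ is a root of x^4 - 122x^2 + 3249. This polynomial is irreducible over Q: it has no rational root (each ±√2 ± √59 is irrational), and any factorization into two quadratics over Q would force √(118) ∈ Q (pairing opposite roots) or √2, √59 ∈ Q (other pairings), all impossible. Hence [Q(γ):Q] = 4 = [Q(√2, √59):Q], so Q(γ) = Q(√2, √59).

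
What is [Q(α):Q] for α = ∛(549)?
[Q(α):Q] = 3

The minimal polynomial of α is x^3 - 549, irreducible over Q since 549 is not a perfect cube (so x^3 - 549 has no rational root). Hence [Q(α):Q] = deg(m_α) = 3.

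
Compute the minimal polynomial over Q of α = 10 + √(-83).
m_α(x) = x^2 - 20x + 183

From α - 10 = √(-83), squaring gives (α - 10)^2 = -83, i.e. α^2 - 20α + 100 = -83, so α^2 - 20α + 183 = 0. The discriminant of x^2 - 20x + 183 is (-20)^2 - 4·(183) = 400 - 732 = -332, and 4·(-83) is not a perfect square in Q since -83 is squarefree and ≠ 1. Hence x^2 - 20x + 183 is irreducible over Q and is the minimal polynomial of α.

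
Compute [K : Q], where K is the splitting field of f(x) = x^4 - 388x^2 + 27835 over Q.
[K : Q] = 4

Solving the quadratic in x^2: x^2 = (388 ± √(388^2 - 4·27835))/2 = (388 ± √39204)/2 = (388 ± 198)/2, giving x^2 = 293 or x^2 = 95. So f(x) = (x^2 - 293)(x^2 - 95) and the roots of f are ±√293, ±√95. Hence the splitting field is K = Q(√293, √95). Since 293 and 95 are distinct squarefree integers > 1, their product 27835 is not a perfect square, so √95 ∉ Q(√293). By the tower law [K:Q] = [Q(√293,√95):Q(√293)] · [Q(√293):Q] = 2 · 2 = 4.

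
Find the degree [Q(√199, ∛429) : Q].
[Q(√199, ∛429) : Q] = 6

Let L = Q(√199, ∛429). Since Q(√199) ⊂ L and [Q(√199):Q] = 2, the tower law gives 2 | [L:Q]. Likewise Q(∛429) ⊂ L with [Q(∛429):Q] = 3 (because 429 is not a perfect cube), so 3 | [L:Q]. As gcd(2,3) = 1, [L:Q] is divisible by 6. Conversely L is generated over Q by √199 and ∛429, so [L:Q] ≤ 2·3 = 6. Therefore [Q(√199, ∛429) : Q] = 6.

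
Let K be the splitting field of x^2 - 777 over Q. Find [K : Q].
[K : Q] = 2

f(x) = x^2 - 777 factors as (x - √777)(x + √777). The splitting field is K = Q(√777). Since 777 is squarefree and > 1, it is not a perfect square, so x^2 - 777 is irreducible over Q and [Q(√777) : Q] = 2. Hence [K : Q] = 2.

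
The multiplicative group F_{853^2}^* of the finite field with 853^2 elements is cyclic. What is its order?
|F_{853^2}^*| = 727608

F_{853^2} has 853^2 = 727609 elements; its multiplicative group consists of all nonzero elements, so |F_{853^2}^*| = 727609 - 1 = 727608. (It is cyclic since any finite subgroup of the multiplicative group of a field is cyclic.)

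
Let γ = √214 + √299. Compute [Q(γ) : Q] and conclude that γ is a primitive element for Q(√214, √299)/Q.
[Q(γ) : Q] = 4 (equivalently, Q(γ) = Q(√214, √299))

Obviously Q(γ) ⊆ Q(√214, √299), and [Q(√214, √299):Q] = 4 (since 214, 299 are distinct squarefree integers > 1 with 63986 not a perfect square). To show equality we compute the minimal polynomial of γ. From γ = √214 + √299: γ^2 = 214 + 2√(63986) + 299 = 513 + 2√(63986), so γ^2 - 513 = 2√(63986); squaring, (γ^2 - 513)^2 = 4·63986, i.e. γ^4 - 1026γ^2 + 263169 - 255944 = 0, i.e. γ^4 - 1026γ^2 + 7225 = 0. So γ is a root of x^4 - 1026x^2 + 7225. This polynomial is irreducible over Q: it has no rational root (each ±√214 ± √299 is irrational), and any factorization into two quadratics over Q would force √(63986) ∈ Q (pairing opposite roots) or √214, √299 ∈ Q (other pairings), all impossible. Hence [Q(γ):Q] = 4 = [Q(√214, √299):Q], so Q(γ) = Q(√214, √299).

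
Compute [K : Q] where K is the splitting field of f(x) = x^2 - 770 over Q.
[K : Q] = 2

f(x) = x^2 - 770 factors as (x - √770)(x + √770). The splitting field is K = Q(√770). Since 770 is squarefree and > 1, it is not a perfect square, so x^2 - 770 is irreducible over Q and [Q(√770) : Q] = 2. Hence [K : Q] = 2.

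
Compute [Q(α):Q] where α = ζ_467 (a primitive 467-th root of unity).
[Q(α):Q] = 466

The minimal polynomial of ζ_467 over Q is the 467-th cyclotomic polynomial Φ_467(x), which is irreducible over Q and has degree φ(467) = 466. Hence [Q(α):Q] = φ(467) = 466.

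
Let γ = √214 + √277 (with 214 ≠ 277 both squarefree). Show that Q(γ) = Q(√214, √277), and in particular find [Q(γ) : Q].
[Q(γ) : Q] = 4 (equivalently, Q(γ) = Q(√214, √277))

Obviously Q(γ) ⊆ Q(√214, √277), and [Q(√214, √277):Q] = 4 (since 214, 277 are distinct squarefree integers > 1 with 59278 not a perfect square). To show equality we compute the minimal polynomial of γ. From γ = √214 + √277: γ^2 = 214 + 2√(59278) + 277 = 491 + 2√(59278), so γ^2 - 491 = 2√(59278); squaring, (γ^2 - 491)^2 = 4·59278, i.e. γ^4 - 982γ^2 + 241081 - 237112 = 0, i.e. γ^4 - 982γ^2 + 3969 = 0. So γ is a root of x^4 - 982x^2 + 3969. This polynomial is irreducible over Q: it has no rational root (each ±√214 ± √277 is irrational), and any factorization into two quadratics over Q would force √(59278) ∈ Q (pairing opposite roots) or √214, √277 ∈ Q (other pairings), all impossible. Hence [Q(γ):Q] = 4 = [Q(√214, √277):Q], so Q(γ) = Q(√214, √277).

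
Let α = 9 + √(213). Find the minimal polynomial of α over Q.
m_α(x) = x^2 - 18x - 132

From α - 9 = √(213), squaring gives (α - 9)^2 = 213, i.e. α^2 - 18α + 81 = 213, so α^2 - 18α - 132 = 0. The discriminant of x^2 - 18x - 132 is (-18)^2 - 4·(-132) = 324 + 528 = 852, and 4·(213) is not a perfect square in Q since 213 is squarefree and ≠ 1. Hence x^2 - 18x - 132 is irreducible over Q and is the minimal polynomial of α.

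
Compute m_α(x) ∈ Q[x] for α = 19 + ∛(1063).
m_α(x) = x^3 - 57x^2 + 1083x - 7922

Set β = α - 19 = ∛(1063), so β^3 = 1063. Then (α - 19)^3 - 1063 = 0, i.e. α is a root of g(x) = (x - 19)^3 - 1063 = x^3 - 57x^2 + 1083x - 7922. Since g(x) = h(x - 19) where h(x) = x^3 - 1063, and h is irreducible over Q (because 1063 is not a perfect cube, so h has no rational root, and a monic cubic with no rational root is irreducible), g is also irreducible (irreducibility is preserved under the substitution x → x - 19). Hence m_α(x) = x^3 - 57x^2 + 1083x - 7922.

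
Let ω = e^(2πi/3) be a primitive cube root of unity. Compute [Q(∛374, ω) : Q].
[Q(∛374, ω) : Q] = 6

[Q(∛374):Q] = 3 (min poly x^3 - 374, irreducible since 374 is not a perfect cube). [Q(ω):Q] = 2 (min poly x^2 + x + 1). Since Q(∛374) ⊂ R and ω ∉ R, we have ω ∉ Q(∛374), so x^2 + x + 1 remains irreducible over Q(∛374) and [Q(∛374, ω) : Q(∛374)] = 2. By the tower law, [Q(∛374, ω) : Q] = 3 · 2 = 6. (In fact Q(∛374, ω) is the splitting field of x^3 - 374 over Q.)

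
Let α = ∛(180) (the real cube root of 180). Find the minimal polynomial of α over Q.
m_α(x) = x^3 - 180

α satisfies α^3 = 180, so x^3 - 180 annihilates α. By the rational root test, a rational root p/q (in lowest terms) of x^3 - 180 would satisfy p^3 = 180 q^3, forcing q = 1 and p^3 = 180; but 180 is not a perfect cube, contradiction. A monic cubic over Q with no rational root is irreducible (any nontrivial factorization would include a linear factor). Hence x^3 - 180 is the minimal polynomial of α, and in particular [Q(α):Q] = 3.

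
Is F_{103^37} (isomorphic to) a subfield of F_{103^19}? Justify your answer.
No: F_{103^37} is not a subfield of F_{103^19}

F_{p^m} embeds in F_{p^n} iff m | n. Here 37 ∤ 19 (since 19 = 0·37 + 19 with remainder 19 ≠ 0), so F_{103^37} is not a subfield of F_{103^19}. Equivalently: if it were, the tower law would give 37 = [F_{103^37}:F_103] dividing [F_{103^19}:F_103] = 19, contradiction.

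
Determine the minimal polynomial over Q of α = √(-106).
m_α(x) = x^2 + 106

α satisfies α^2 + 106 = 0, so x^2 + 106 annihilates α. Since d = -106 is squarefree and ≠ 1, it is not a perfect square in Q, so x^2 + 106 has no rational root and is therefore irreducible over Q (a degree-2 polynomial over a field is irreducible iff it has no root). Hence m_α(x) = x^2 + 106.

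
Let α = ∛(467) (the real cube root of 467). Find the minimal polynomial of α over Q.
m_α(x) = x^3 - 467

α satisfies α^3 = 467, so x^3 - 467 annihilates α. By the rational root test, a rational root p/q (in lowest terms) of x^3 - 467 would satisfy p^3 = 467 q^3, forcing q = 1 and p^3 = 467; but 467 is not a perfect cube, contradiction. A monic cubic over Q with no rational root is irreducible (any nontrivial factorization would include a linear factor). Hence x^3 - 467 is the minimal polynomial of α, and in particular [Q(α):Q] = 3.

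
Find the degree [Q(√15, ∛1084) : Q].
[Q(√15, ∛1084) : Q] = 6

Let L = Q(√15, ∛1084). Since Q(√15) ⊂ L and [Q(√15):Q] = 2, the tower law gives 2 | [L:Q]. Likewise Q(∛1084) ⊂ L with [Q(∛1084):Q] = 3 (because 1084 is not a perfect cube), so 3 | [L:Q]. As gcd(2,3) = 1, [L:Q] is divisible by 6. Conversely L is generated over Q by √15 and ∛1084, so [L:Q] ≤ 2·3 = 6. Therefore [Q(√15, ∛1084) : Q] = 6.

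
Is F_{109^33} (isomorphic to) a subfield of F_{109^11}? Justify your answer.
No: F_{109^33} is not a subfield of F_{109^11}

F_{p^m} embeds in F_{p^n} iff m | n. Here 33 ∤ 11 (since 11 = 0·33 + 11 with remainder 11 ≠ 0), so F_{109^33} is not a subfield of F_{109^11}. Equivalently: if it were, the tower law would give 33 = [F_{109^33}:F_109] dividing [F_{109^11}:F_109] = 11, contradiction.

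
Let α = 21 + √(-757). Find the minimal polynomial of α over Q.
m_α(x) = x^2 - 42x + 1198

From α - 21 = √(-757), squaring gives (α - 21)^2 = -757, i.e. α^2 - 42α + 441 = -757, so α^2 - 42α + 1198 = 0. The discriminant of x^2 - 42x + 1198 is (-42)^2 - 4·(1198) = 1764 - 4792 = -3028, and 4·(-757) is not a perfect square in Q since -757 is squarefree and ≠ 1. Hence x^2 - 42x + 1198 is irreducible over Q and is the minimal polynomial of α.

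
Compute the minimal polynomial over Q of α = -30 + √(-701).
m_α(x) = x^2 + 60x + 1601

From α + 30 = √(-701), squaring gives (α + 30)^2 = -701, i.e. α^2 + 60α + 900 = -701, so α^2 + 60α + 1601 = 0. The discriminant of x^2 + 60x + 1601 is (60)^2 - 4·(1601) = 3600 - 6404 = -2804, and 4·(-701) is not a perfect square in Q since -701 is squarefree and ≠ 1. Hence x^2 + 60x + 1601 is irreducible over Q and is the minimal polynomial of α.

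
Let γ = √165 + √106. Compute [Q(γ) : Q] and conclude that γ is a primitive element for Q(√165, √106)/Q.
[Q(γ) : Q] = 4 (equivalently, Q(γ) = Q(√165, √106))

Obviously Q(γ) ⊆ Q(√165, √106), and [Q(√165, √106):Q] = 4 (since 165, 106 are distinct squarefree integers > 1 with 17490 not a perfect square). To show equality we compute the minimal polynomial of γ. From γ = √165 + √106: γ^2 = 165 + 2√(17490) + 106 = 271 + 2√(17490), so γ^2 - 271 = 2√(17490); squaring, (γ^2 - 271)^2 = 4·17490, i.e. γ^4 - 542γ^2 + 73441 - 69960 = 0, i.e. γ^4 - 542γ^2 + 3481 = 0. So γ is a root of x^4 - 542x^2 + 3481. This polynomial is irreducible over Q: it has no rational root (each ±√165 ± √106 is irrational), and any factorization into two quadratics over Q would force √(17490) ∈ Q (pairing opposite roots) or √165, √106 ∈ Q (other pairings), all impossible. Hence [Q(γ):Q] = 4 = [Q(√165, √106):Q], so Q(γ) = Q(√165, √106).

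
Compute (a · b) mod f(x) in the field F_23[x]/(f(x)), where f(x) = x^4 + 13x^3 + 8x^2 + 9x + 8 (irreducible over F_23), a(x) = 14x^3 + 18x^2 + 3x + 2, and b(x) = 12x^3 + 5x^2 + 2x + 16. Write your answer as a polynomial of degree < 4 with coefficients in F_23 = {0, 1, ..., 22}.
a · b ≡ 20x^3 + 3x^2 + x + 1 (mod f(x))

Multiply in F_23[x]: a(x)·b(x) = (14x^3 + 18x^2 + 3x + 2)·(12x^3 + 5x^2 + 2x + 16) = 7x^6 + 10x^5 + 16x^4 + 5x^2 + 6x + 9. This has degree ≥ 4, so divide by f(x) over F_23: 7x^6 + 10x^5 + 16x^4 + 5x^2 + 6x + 9 = (7x^2 + 11x + 1)·(x^4 + 13x^3 + 8x^2 + 9x + 8) + (20x^3 + 3x^2 + x + 1). Hence a·b ≡ 20x^3 + 3x^2 + x + 1 (mod f). (F_23[x]/(f) is a field with 23^4 = 279841 elements since f is irreducible of degree 4.)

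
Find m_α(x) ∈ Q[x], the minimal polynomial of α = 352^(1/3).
m_α(x) = x^3 - 352

α satisfies α^3 = 352, so x^3 - 352 annihilates α. By the rational root test, a rational root p/q (in lowest terms) of x^3 - 352 would satisfy p^3 = 352 q^3, forcing q = 1 and p^3 = 352; but 352 is not a perfect cube, contradiction. A monic cubic over Q with no rational root is irreducible (any nontrivial factorization would include a linear factor). Hence x^3 - 352 is the minimal polynomial of α, and in particular [Q(α):Q] = 3.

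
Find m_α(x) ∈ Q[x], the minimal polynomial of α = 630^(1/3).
m_α(x) = x^3 - 630

α satisfies α^3 = 630, so x^3 - 630 annihilates α. By the rational root test, a rational root p/q (in lowest terms) of x^3 - 630 would satisfy p^3 = 630 q^3, forcing q = 1 and p^3 = 630; but 630 is not a perfect cube, contradiction. A monic cubic over Q with no rational root is irreducible (any nontrivial factorization would include a linear factor). Hence x^3 - 630 is the minimal polynomial of α, and in particular [Q(α):Q] = 3.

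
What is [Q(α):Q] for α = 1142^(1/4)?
[Q(α):Q] = 4

α is a root of x^4 - 1142. By Eisenstein's criterion at the prime p = 2 (which divides the constant term 1142 but p^2 = 4 does not, since 1142 is squarefree), x^4 - 1142 is irreducible over Q. Hence [Q(α):Q] = 4.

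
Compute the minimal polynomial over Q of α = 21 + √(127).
m_α(x) = x^2 - 42x + 314

From α - 21 = √(127), squaring gives (α - 21)^2 = 127, i.e. α^2 - 42α + 441 = 127, so α^2 - 42α + 314 = 0. The discriminant of x^2 - 42x + 314 is (-42)^2 - 4·(314) = 1764 - 1256 = 508, and 4·(127) is not a perfect square in Q since 127 is squarefree and ≠ 1. Hence x^2 - 42x + 314 is irreducible over Q and is the minimal polynomial of α.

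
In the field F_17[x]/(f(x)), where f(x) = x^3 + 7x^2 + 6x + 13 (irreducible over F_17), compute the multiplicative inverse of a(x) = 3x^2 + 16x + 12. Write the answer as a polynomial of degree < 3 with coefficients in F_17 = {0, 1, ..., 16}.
a(x)^(-1) ≡ 7x^2 + 8x + 8 (mod f(x))

Since f is irreducible over F_17, F_17[x]/(f) is a field and a(x) ≠ 0 has an inverse. Apply the extended Euclidean algorithm to f(x) and a(x) in F_17[x]: f(x) = (6x + 10)·a(x) + (12x + 12);  a(x) = (13x + 11)·(12x + 12) + (16). The last nonzero remainder is the constant 16 = gcd(f, a) in F_17. Back-substituting through the division chain expresses 16 = s(x)·a(x) + t(x)·f(x) with s(x) ≡ 10x^2 + 9x + 9 (mod f), so (10x^2 + 9x + 9)·a(x) ≡ 16 (mod f). Multiplying by 16^(-1) ≡ 16 in F_17 gives a(x)^(-1) ≡ 16·(10x^2 + 9x + 9) ≡ 7x^2 + 8x + 8 (mod f). Check: (3x^2 + 16x + 12)·(7x^2 + 8x + 8) = 4x^4 + 15x^2 + 3x + 11 ≡ 1 (mod x^3 + 7x^2 + 6x + 13).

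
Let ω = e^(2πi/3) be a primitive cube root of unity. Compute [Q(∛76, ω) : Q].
[Q(∛76, ω) : Q] = 6

[Q(∛76):Q] = 3 (min poly x^3 - 76, irreducible since 76 is not a perfect cube). [Q(ω):Q] = 2 (min poly x^2 + x + 1). Since Q(∛76) ⊂ R and ω ∉ R, we have ω ∉ Q(∛76), so x^2 + x + 1 remains irreducible over Q(∛76) and [Q(∛76, ω) : Q(∛76)] = 2. By the tower law, [Q(∛76, ω) : Q] = 3 · 2 = 6. (In fact Q(∛76, ω) is the splitting field of x^3 - 76 over Q.)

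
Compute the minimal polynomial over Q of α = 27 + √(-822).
m_α(x) = x^2 - 54x + 1551

From α - 27 = √(-822), squaring gives (α - 27)^2 = -822, i.e. α^2 - 54α + 729 = -822, so α^2 - 54α + 1551 = 0. The discriminant of x^2 - 54x + 1551 is (-54)^2 - 4·(1551) = 2916 - 6204 = -3288, and 4·(-822) is not a perfect square in Q since -822 is squarefree and ≠ 1. Hence x^2 - 54x + 1551 is irreducible over Q and is the minimal polynomial of α.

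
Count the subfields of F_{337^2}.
F_{337^2} has 2 subfields

The subfields of F_{p^n} are exactly the fields F_{p^d} for d | n (each is the fixed field of the unique index-d subgroup of Gal(F_{p^n}/F_p) ≅ Z/nZ). The divisors of n = 2 are {1, 2}, giving 2 subfields: F_{337^1}, F_{337^2}.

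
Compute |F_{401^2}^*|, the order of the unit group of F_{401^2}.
|F_{401^2}^*| = 160800

F_{401^2} has 401^2 = 160801 elements; its multiplicative group consists of all nonzero elements, so |F_{401^2}^*| = 160801 - 1 = 160800. (It is cyclic since any finite subgroup of the multiplicative group of a field is cyclic.)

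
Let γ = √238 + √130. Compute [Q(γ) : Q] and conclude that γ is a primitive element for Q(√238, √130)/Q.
[Q(γ) : Q] = 4 (equivalently, Q(γ) = Q(√238, √130))

Obviously Q(γ) ⊆ Q(√238, √130), and [Q(√238, √130):Q] = 4 (since 238, 130 are distinct squarefree integers > 1 with 30940 not a perfect square). To show equality we compute the minimal polynomial of γ. From γ = √238 + √130: γ^2 = 238 + 2√(30940) + 130 = 368 + 2√(30940), so γ^2 - 368 = 2√(30940); squaring, (γ^2 - 368)^2 = 4·30940, i.e. γ^4 - 736γ^2 + 135424 - 123760 = 0, i.e. γ^4 - 736γ^2 + 11664 = 0. So γ is a root of x^4 - 736x^2 + 11664. This polynomial is irreducible over Q: it has no rational root (each ±√238 ± √130 is irrational), and any factorization into two quadratics over Q would force √(30940) ∈ Q (pairing opposite roots) or √238, √130 ∈ Q (other pairings), all impossible. Hence [Q(γ):Q] = 4 = [Q(√238, √130):Q], so Q(γ) = Q(√238, √130).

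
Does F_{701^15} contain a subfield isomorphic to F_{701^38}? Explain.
No: F_{701^38} is not a subfield of F_{701^15}

F_{p^m} embeds in F_{p^n} iff m | n. Here 38 ∤ 15 (since 15 = 0·38 + 15 with remainder 15 ≠ 0), so F_{701^38} is not a subfield of F_{701^15}. Equivalently: if it were, the tower law would give 38 = [F_{701^38}:F_701] dividing [F_{701^15}:F_701] = 15, contradiction.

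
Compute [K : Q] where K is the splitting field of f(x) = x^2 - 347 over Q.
[K : Q] = 2

f(x) = x^2 - 347 factors as (x - √347)(x + √347). The splitting field is K = Q(√347). Since 347 is squarefree and > 1, it is not a perfect square, so x^2 - 347 is irreducible over Q and [Q(√347) : Q] = 2. Hence [K : Q] = 2.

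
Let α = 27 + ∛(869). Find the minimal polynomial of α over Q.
m_α(x) = x^3 - 81x^2 + 2187x - 20552

Set β = α - 27 = ∛(869), so β^3 = 869. Then (α - 27)^3 - 869 = 0, i.e. α is a root of g(x) = (x - 27)^3 - 869 = x^3 - 81x^2 + 2187x - 20552. Since g(x) = h(x - 27) where h(x) = x^3 - 869, and h is irreducible over Q (because 869 is not a perfect cube, so h has no rational root, and a monic cubic with no rational root is irreducible), g is also irreducible (irreducibility is preserved under the substitution x → x - 27). Hence m_α(x) = x^3 - 81x^2 + 2187x - 20552.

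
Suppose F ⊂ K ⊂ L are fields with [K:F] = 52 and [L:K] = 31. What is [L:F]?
[L:F] = 1612

The tower law says that for any tower of field extensions F ⊂ K ⊂ L with finite degrees, [L:F] = [L:K] · [K:F]. Here this gives [L:F] = 31 · 52 = 1612.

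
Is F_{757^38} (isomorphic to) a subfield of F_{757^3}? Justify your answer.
No: F_{757^38} is not a subfield of F_{757^3}

F_{p^m} embeds in F_{p^n} iff m | n. Here 38 ∤ 3 (since 3 = 0·38 + 3 with remainder 3 ≠ 0), so F_{757^38} is not a subfield of F_{757^3}. Equivalently: if it were, the tower law would give 38 = [F_{757^38}:F_757] dividing [F_{757^3}:F_757] = 3, contradiction.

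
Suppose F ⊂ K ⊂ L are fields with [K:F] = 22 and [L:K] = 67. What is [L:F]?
[L:F] = 1474

The tower law says that for any tower of field extensions F ⊂ K ⊂ L with finite degrees, [L:F] = [L:K] · [K:F]. Here this gives [L:F] = 67 · 22 = 1474.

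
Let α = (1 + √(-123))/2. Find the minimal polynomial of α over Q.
m_α(x) = x^2 - x + 31

From 2α - 1 = √(-123), squaring gives (2α - 1)^2 = -123, i.e. 4α^2 - 4α + 1 = -123, so α^2 - α + (1 + 123)/4 = 0. Since -123 ≡ 1 (mod 4), (1 + 123)/4 = 31 ∈ Z. The polynomial x^2 - x + 31 has discriminant 1 - 4·(31) = -123, which is not a perfect square in Q (d = -123 is squarefree and ≠ 1), so x^2 - x + 31 is irreducible over Q. It is the minimal polynomial of α.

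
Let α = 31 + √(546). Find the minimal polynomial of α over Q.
m_α(x) = x^2 - 62x + 415

From α - 31 = √(546), squaring gives (α - 31)^2 = 546, i.e. α^2 - 62α + 961 = 546, so α^2 - 62α + 415 = 0. The discriminant of x^2 - 62x + 415 is (-62)^2 - 4·(415) = 3844 - 1660 = 2184, and 4·(546) is not a perfect square in Q since 546 is squarefree and ≠ 1. Hence x^2 - 62x + 415 is irreducible over Q and is the minimal polynomial of α.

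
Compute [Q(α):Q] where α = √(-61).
[Q(α):Q] = 2

[Q(α):Q] equals the degree of the minimal polynomial of α. Here α^2 = -61 and x^2 + 61 is irreducible (d = -61 is squarefree, ≠ 1, hence not a square), so deg(m_α) = 2. Thus [Q(α):Q] = 2.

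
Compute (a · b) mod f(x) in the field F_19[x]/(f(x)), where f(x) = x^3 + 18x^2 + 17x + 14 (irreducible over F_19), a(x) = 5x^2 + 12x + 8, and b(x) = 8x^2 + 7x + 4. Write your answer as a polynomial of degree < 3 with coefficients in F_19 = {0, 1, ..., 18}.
a · b ≡ x^2 + 13 (mod f(x))

Multiply in F_19[x]: a(x)·b(x) = (5x^2 + 12x + 8)·(8x^2 + 7x + 4) = 2x^4 + 17x^3 + 16x^2 + 9x + 13. This has degree ≥ 3, so divide by f(x) over F_19: 2x^4 + 17x^3 + 16x^2 + 9x + 13 = (2x)·(x^3 + 18x^2 + 17x + 14) + (x^2 + 13). Hence a·b ≡ x^2 + 13 (mod f). (F_19[x]/(f) is a field with 19^3 = 6859 elements since f is irreducible of degree 3.)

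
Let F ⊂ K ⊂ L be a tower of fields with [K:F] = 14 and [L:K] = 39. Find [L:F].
[L:F] = 546

The tower law says that for any tower of field extensions F ⊂ K ⊂ L with finite degrees, [L:F] = [L:K] · [K:F]. Here this gives [L:F] = 39 · 14 = 546.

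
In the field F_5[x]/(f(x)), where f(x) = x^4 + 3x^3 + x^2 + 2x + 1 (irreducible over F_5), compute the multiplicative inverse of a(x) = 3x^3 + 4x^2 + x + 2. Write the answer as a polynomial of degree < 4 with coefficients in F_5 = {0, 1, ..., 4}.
a(x)^(-1) ≡ 3x^3 + 4x^2 + x + 4 (mod f(x))

Since f is irreducible over F_5, F_5[x]/(f) is a field and a(x) ≠ 0 has an inverse. Apply the extended Euclidean algorithm to f(x) and a(x) in F_5[x]: f(x) = (2x)·a(x) + (4x^2 + 3x + 1);  a(x) = (2x + 2)·(4x^2 + 3x + 1) + (3x);  (4x^2 + 3x + 1) = (3x + 1)·(3x) + (1). The last nonzero remainder is the constant 1 = gcd(f, a) in F_5. Back-substituting through the division chain expresses 1 = s(x)·a(x) + t(x)·f(x) with s(x) ≡ 3x^3 + 4x^2 + x + 4 (mod f), so a(x)^(-1) ≡ s(x) = 3x^3 + 4x^2 + x + 4 (mod f). Check: (3x^3 + 4x^2 + x + 2)·(3x^3 + 4x^2 + x + 4) = 4x^6 + 4x^5 + 2x^4 + x^3 + x + 3 ≡ 1 (mod x^4 + 3x^3 + x^2 + 2x + 1).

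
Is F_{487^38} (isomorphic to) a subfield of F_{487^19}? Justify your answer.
No: F_{487^38} is not a subfield of F_{487^19}

F_{p^m} embeds in F_{p^n} iff m | n. Here 38 ∤ 19 (since 19 = 0·38 + 19 with remainder 19 ≠ 0), so F_{487^38} is not a subfield of F_{487^19}. Equivalently: if it were, the tower law would give 38 = [F_{487^38}:F_487] dividing [F_{487^19}:F_487] = 19, contradiction.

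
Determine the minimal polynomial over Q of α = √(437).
m_α(x) = x^2 - 437

α satisfies α^2 - 437 = 0, so x^2 - 437 annihilates α. Since d = 437 is squarefree and ≠ 1, it is not a perfect square in Q, so x^2 - 437 has no rational root and is therefore irreducible over Q (a degree-2 polynomial over a field is irreducible iff it has no root). Hence m_α(x) = x^2 - 437.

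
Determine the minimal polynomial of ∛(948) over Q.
m_α(x) = x^3 - 948

α satisfies α^3 = 948, so x^3 - 948 annihilates α. By the rational root test, a rational root p/q (in lowest terms) of x^3 - 948 would satisfy p^3 = 948 q^3, forcing q = 1 and p^3 = 948; but 948 is not a perfect cube, contradiction. A monic cubic over Q with no rational root is irreducible (any nontrivial factorization would include a linear factor). Hence x^3 - 948 is the minimal polynomial of α, and in particular [Q(α):Q] = 3.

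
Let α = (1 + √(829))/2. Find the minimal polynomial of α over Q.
m_α(x) = x^2 - x - 207

From 2α - 1 = √(829), squaring gives (2α - 1)^2 = 829, i.e. 4α^2 - 4α + 1 = 829, so α^2 - α + (1 - 829)/4 = 0. Since 829 ≡ 1 (mod 4), (1 - 829)/4 = -207 ∈ Z. The polynomial x^2 - x - 207 has discriminant 1 - 4·(-207) = 829, which is not a perfect square in Q (d = 829 is squarefree and ≠ 1), so x^2 - x - 207 is irreducible over Q. It is the minimal polynomial of α.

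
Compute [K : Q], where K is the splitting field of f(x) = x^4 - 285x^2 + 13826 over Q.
[K : Q] = 4

Solving the quadratic in x^2: x^2 = (285 ± √(285^2 - 4·13826))/2 = (285 ± √25921)/2 = (285 ± 161)/2, giving x^2 = 223 or x^2 = 62. So f(x) = (x^2 - 223)(x^2 - 62) and the roots of f are ±√223, ±√62. Hence the splitting field is K = Q(√223, √62). Since 223 and 62 are distinct squarefree integers > 1, their product 13826 is not a perfect square, so √62 ∉ Q(√223). By the tower law [K:Q] = [Q(√223,√62):Q(√223)] · [Q(√223):Q] = 2 · 2 = 4.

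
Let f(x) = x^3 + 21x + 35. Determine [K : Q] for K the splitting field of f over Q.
[K : Q] = 6

By the rational root test, any rational root of the monic integer polynomial f(x) = x^3 + 21x + 35 must be an integer dividing the constant term 35, i.e. one of ±{1, 5, 7, 35}. Evaluating: f(1) = 57, f(-1) = 13, f(5) = 265, f(-5) = -195, f(7) = 525, f(-7) = -455, f(35) = 43645, f(-35) = -43575; none is 0, so f has no rational root and is therefore irreducible over Q (a cubic with no linear factor over a field is irreducible). For an irreducible cubic, the Galois group is A_3 or S_3 according as the discriminant disc(f) = -4a^3 - 27b^2 = -4·(21)^3 - 27·(35)^2 = -70119 is or is not a square in Q. Here disc(f) = -70119 is not a perfect square in Q, so the Galois group of f over Q is not contained in A_3 and must be all of S_3. The splitting field has degree |S_3| = 6 over Q, so [K : Q] = 6.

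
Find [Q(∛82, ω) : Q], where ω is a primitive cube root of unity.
[Q(∛82, ω) : Q] = 6

[Q(∛82):Q] = 3 (min poly x^3 - 82, irreducible since 82 is not a perfect cube). [Q(ω):Q] = 2 (min poly x^2 + x + 1). Since Q(∛82) ⊂ R and ω ∉ R, we have ω ∉ Q(∛82), so x^2 + x + 1 remains irreducible over Q(∛82) and [Q(∛82, ω) : Q(∛82)] = 2. By the tower law, [Q(∛82, ω) : Q] = 3 · 2 = 6. (In fact Q(∛82, ω) is the splitting field of x^3 - 82 over Q.)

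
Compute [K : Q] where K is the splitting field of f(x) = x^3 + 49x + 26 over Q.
[K : Q] = 6

By the rational root test, any rational root of the monic integer polynomial f(x) = x^3 + 49x + 26 must be an integer dividing the constant term 26, i.e. one of ±{1, 2, 13, 26}. Evaluating: f(1) = 76, f(-1) = -24, f(2) = 132, f(-2) = -80, f(13) = 2860, f(-13) = -2808, f(26) = 18876, f(-26) = -18824; none is 0, so f has no rational root and is therefore irreducible over Q (a cubic with no linear factor over a field is irreducible). For an irreducible cubic, the Galois group is A_3 or S_3 according as the discriminant disc(f) = -4a^3 - 27b^2 = -4·(49)^3 - 27·(26)^2 = -488848 is or is not a square in Q. Here disc(f) = -488848 is not a perfect square in Q, so the Galois group of f over Q is not contained in A_3 and must be all of S_3. The splitting field has degree |S_3| = 6 over Q, so [K : Q] = 6.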